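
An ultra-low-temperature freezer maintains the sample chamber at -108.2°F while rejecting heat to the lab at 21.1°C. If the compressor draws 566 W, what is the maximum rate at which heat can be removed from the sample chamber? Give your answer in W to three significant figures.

1120 W

In absolute terms T_C = 195.26 K and T_H = 294.25 K, so ΔT = 98.99 K.
COP_Carnot = T_C/ΔT = 195.26/98.99 = 1.973.
Q̇_max = COP_Carnot × Ẇ = 1.973 × 566.0 W = 1116 W.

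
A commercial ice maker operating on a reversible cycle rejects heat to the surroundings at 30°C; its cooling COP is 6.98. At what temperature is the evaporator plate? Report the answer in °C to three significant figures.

For a Carnot refrigerator COP_R = T_C/(T_H − T_C), so T_C = COP·T_H/(1 + COP).
With T_H = 303.15 K, T_C = 6.98 × 303.15/7.980 = 265.16 K.
Converting, 265.16 K = -7.99°C.

-7.99 °C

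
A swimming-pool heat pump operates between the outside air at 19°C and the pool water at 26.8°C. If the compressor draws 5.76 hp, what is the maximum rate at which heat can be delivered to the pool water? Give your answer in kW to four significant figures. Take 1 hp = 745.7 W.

In absolute terms T_C = 292.15 K and T_H = 299.95 K, so ΔT = 7.800 K.
COP_Carnot = T_H/ΔT = 299.95/7.800 = 38.46.
Q̇_max = COP_Carnot × Ẇ = 38.46 × 5.760 hp = 221.5 hp = 165.2 kW.

165.2 kW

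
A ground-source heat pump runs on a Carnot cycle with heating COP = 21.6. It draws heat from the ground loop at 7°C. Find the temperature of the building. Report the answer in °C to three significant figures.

20.6 °C

COP_HP = T_H/(T_H − T_C) rearranges to T_H = COP·T_C/(COP − 1).
With T_C = 280.15 K, T_H = 21.6 × 280.15/20.60 = 293.75 K.
Converting, 293.75 K = 20.60°C.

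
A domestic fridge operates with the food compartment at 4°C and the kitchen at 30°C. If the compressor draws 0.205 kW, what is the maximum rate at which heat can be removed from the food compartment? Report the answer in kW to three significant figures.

2.19 kW

In absolute terms T_C = 277.15 K and T_H = 303.15 K, so ΔT = 26.00 K.
COP_Carnot = T_C/ΔT = 277.15/26.00 = 10.66.
Q̇_max = COP_Carnot × Ẇ = 10.66 × 0.2050 kW = 2.185 kW.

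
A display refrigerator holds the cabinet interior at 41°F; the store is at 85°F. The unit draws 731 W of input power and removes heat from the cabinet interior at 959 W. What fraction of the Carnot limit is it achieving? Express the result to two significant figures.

0.12

COP_actual = Q̇_C/Ẇ = 959.0/731.0 = 1.312.
In absolute terms T_C = 278.15 K and T_H = 302.59 K, so ΔT = 24.44 K.
COP_Carnot = T_C/ΔT = 278.15/24.44 = 11.38.
η_II = COP_actual/COP_Carnot = 1.312/11.38 = 0.1153.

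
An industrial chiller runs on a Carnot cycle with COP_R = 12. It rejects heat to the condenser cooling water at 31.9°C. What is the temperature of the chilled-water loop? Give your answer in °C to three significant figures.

For a Carnot refrigerator COP_R = T_C/(T_H − T_C), so T_C = COP·T_H/(1 + COP).
With T_H = 305.05 K, T_C = 12 × 305.05/13.00 = 281.58 K.
Converting, 281.58 K = 8.43°C.

8.43 °C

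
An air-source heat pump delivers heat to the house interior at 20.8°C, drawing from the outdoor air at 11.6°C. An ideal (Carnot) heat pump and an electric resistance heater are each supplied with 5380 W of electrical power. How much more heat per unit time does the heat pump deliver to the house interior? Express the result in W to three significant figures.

167000 W

In absolute terms T_C = 284.75 K and T_H = 293.95 K, so ΔT = 9.200 K.
COP_Carnot = T_H/ΔT = 293.95/9.200 = 31.95.
The heat pump delivers Q̇_H = COP × Ẇ = 171900 W; the resistance heater delivers Ẇ = 5380 W.
Extra = (COP − 1)·Ẇ = 166500 W.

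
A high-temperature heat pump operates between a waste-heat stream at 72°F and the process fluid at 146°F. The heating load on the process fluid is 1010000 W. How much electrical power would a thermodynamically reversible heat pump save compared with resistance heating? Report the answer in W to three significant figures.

In absolute terms T_C = 295.37 K and T_H = 336.48 K, so ΔT = 41.11 K.
COP_Carnot = T_H/ΔT = 336.48/41.11 = 8.185.
Resistance heating needs Ẇ_res = Q̇_H = 1010000 W; the reversible heat pump needs only Ẇ_hp = Q̇_H/COP = 123400 W.
Saving = 1010000 − 123400 = 886600 W.

887000 W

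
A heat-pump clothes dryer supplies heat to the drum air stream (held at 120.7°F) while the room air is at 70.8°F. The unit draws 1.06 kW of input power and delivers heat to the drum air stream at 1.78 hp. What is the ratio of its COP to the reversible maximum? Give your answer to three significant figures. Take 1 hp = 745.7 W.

Converting, Q̇_H = 1.780 hp = 1.327 kW, so COP_actual = Q̇_H/Ẇ = 1.327/1.060 = 1.252.
In absolute terms T_C = 294.71 K and T_H = 322.43 K, so ΔT = 27.72 K.
COP_Carnot = T_H/ΔT = 322.43/27.72 = 11.63.
η_II = COP_actual/COP_Carnot = 1.252/11.63 = 0.1077.

0.108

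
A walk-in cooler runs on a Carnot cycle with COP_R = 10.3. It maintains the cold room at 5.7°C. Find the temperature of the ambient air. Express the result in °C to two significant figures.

33 °C

COP_R = T_C/(T_H − T_C) gives T_H − T_C = T_C/COP.
With T_C = 278.85 K, T_H = 278.85 × (1 + 1/10.3) = 305.92 K.
Converting, 305.92 K = 32.77°C.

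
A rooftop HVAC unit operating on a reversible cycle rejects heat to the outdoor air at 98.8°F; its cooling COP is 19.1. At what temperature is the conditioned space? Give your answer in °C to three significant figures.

For a Carnot refrigerator COP_R = T_C/(T_H − T_C), so T_C = COP·T_H/(1 + COP).
With T_H = 310.26 K, T_C = 19.1 × 310.26/20.10 = 294.83 K.
Converting, 294.83 K = 21.68°C.

21.7 °C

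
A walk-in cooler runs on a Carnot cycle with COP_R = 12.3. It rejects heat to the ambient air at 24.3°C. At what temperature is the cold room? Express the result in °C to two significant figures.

1.9 °C

For a Carnot refrigerator COP_R = T_C/(T_H − T_C), so T_C = COP·T_H/(1 + COP).
With T_H = 297.45 K, T_C = 12.3 × 297.45/13.30 = 275.09 K.
Converting, 275.09 K = 1.94°C.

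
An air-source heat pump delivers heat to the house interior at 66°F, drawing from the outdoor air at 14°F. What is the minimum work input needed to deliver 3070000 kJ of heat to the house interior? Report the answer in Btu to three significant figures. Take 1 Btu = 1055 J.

288000 Btu

In absolute terms T_C = 263.15 K and T_H = 292.04 K, so ΔT = 28.89 K.
The reversible limit is COP_HP = T_H/ΔT = 10.11, so W_min = Q_H/COP = Q_H·ΔT/T_H.
W_min = 3070000 × 28.89/292.04 = 303700 kJ = 287900 Btu.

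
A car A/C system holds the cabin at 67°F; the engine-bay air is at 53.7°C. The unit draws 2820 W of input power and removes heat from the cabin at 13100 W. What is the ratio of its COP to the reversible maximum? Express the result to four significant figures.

COP_actual = Q̇_C/Ẇ = 13100/2820 = 4.645.
In absolute terms T_C = 292.59 K and T_H = 326.85 K, so ΔT = 34.26 K.
COP_Carnot = T_C/ΔT = 292.59/34.26 = 8.542.
η_II = COP_actual/COP_Carnot = 4.645/8.542 = 0.5439.

0.5439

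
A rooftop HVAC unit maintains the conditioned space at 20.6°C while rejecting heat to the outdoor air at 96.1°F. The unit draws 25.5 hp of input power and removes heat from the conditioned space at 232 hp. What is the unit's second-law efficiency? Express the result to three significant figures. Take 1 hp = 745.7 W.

0.465

COP_actual = Q̇_C/Ẇ = 232.0/25.50 = 9.098.
In absolute terms T_C = 293.75 K and T_H = 308.76 K, so ΔT = 15.01 K.
COP_Carnot = T_C/ΔT = 293.75/15.01 = 19.57.
η_II = COP_actual/COP_Carnot = 9.098/19.57 = 0.4649.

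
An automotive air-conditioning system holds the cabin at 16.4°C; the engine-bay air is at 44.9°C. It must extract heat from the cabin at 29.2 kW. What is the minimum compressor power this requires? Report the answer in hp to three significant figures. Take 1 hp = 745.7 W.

In absolute terms T_C = 289.55 K and T_H = 318.05 K, so ΔT = 28.50 K.
COP_Carnot = T_C/ΔT = 289.55/28.50 = 10.16.
Ẇ_min = Q̇/COP_Carnot = 29.20/10.16 = 2.874 kW = 3.854 hp.

3.85 hp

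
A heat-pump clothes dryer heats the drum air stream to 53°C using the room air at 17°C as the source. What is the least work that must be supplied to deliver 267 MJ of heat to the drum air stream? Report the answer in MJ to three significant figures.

29.5 MJ

In absolute terms T_C = 290.15 K and T_H = 326.15 K, so ΔT = 36.00 K.
The reversible limit is COP_HP = T_H/ΔT = 9.060, so W_min = Q_H/COP = Q_H·ΔT/T_H.
W_min = 267.0 × 36.00/326.15 = 29.47 MJ.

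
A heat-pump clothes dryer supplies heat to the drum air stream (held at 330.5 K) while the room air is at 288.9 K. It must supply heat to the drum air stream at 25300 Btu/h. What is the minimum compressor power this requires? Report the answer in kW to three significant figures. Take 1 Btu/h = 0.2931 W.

The reservoir spacing is ΔT = 330.5 − 288.9 = 41.60 K.
COP_Carnot = T_H/ΔT = 330.50/41.60 = 7.945.
Ẇ_min = Q̇/COP_Carnot = 25300/7.945 = 3185 Btu/h = 0.9334 kW.

0.933 kW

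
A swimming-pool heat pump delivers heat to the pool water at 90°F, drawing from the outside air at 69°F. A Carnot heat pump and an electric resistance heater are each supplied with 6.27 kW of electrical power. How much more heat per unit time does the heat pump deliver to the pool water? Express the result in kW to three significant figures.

In absolute terms T_C = 293.71 K and T_H = 305.37 K, so ΔT = 11.67 K.
COP_Carnot = T_H/ΔT = 305.37/11.67 = 26.17.
The heat pump delivers Q̇_H = COP × Ẇ = 164.1 kW; the resistance heater delivers Ẇ = 6.270 kW.
Extra = (COP − 1)·Ẇ = 157.8 kW.

158 kW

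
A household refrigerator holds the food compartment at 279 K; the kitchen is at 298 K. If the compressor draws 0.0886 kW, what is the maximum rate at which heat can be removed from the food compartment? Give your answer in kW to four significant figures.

1.301 kW

The reservoir spacing is ΔT = 298 − 279 = 19.00 K.
COP_Carnot = T_C/ΔT = 279.00/19.00 = 14.68.
Q̇_max = COP_Carnot × Ẇ = 14.68 × 0.08860 kW = 1.301 kW.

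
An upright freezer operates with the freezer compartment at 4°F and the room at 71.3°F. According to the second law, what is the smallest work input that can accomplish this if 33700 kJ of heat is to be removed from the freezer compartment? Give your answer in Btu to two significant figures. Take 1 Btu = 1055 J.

In absolute terms T_C = 257.59 K and T_H = 294.98 K, so ΔT = 37.39 K.
The reversible limit is COP_R = T_C/ΔT = 6.890, so W_min = Q_C/COP = Q_C·ΔT/T_C.
W_min = 33700 × 37.39/257.59 = 4891 kJ = 4636 Btu.

4600 Btu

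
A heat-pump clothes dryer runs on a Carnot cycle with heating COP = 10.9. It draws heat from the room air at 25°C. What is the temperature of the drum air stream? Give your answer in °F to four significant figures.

COP_HP = T_H/(T_H − T_C) rearranges to T_H = COP·T_C/(COP − 1).
With T_C = 298.15 K, T_H = 10.9 × 298.15/9.900 = 328.27 K.
Converting, 328.27 K = 131.21°F.

131.2 °F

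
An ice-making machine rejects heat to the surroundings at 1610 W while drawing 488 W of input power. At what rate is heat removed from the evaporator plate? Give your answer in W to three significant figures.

1120 W

For a cyclic device the first law requires Q̇_H = Q̇_C + Ẇ.
Q̇_C = Q̇_H − Ẇ = 1122 W.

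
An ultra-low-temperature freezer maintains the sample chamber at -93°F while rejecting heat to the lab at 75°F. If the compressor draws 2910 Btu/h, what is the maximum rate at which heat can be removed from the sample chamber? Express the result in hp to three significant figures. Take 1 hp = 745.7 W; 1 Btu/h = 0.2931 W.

In absolute terms T_C = 203.71 K and T_H = 297.04 K, so ΔT = 93.33 K.
COP_Carnot = T_C/ΔT = 203.71/93.33 = 2.183.
Q̇_max = COP_Carnot × Ẇ = 2.183 × 2910 Btu/h = 6351 Btu/h = 2.496 hp.

2.50 hp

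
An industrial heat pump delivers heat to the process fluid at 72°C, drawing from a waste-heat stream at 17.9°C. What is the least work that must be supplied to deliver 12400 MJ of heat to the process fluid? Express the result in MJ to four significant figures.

1944 MJ

In absolute terms T_C = 291.05 K and T_H = 345.15 K, so ΔT = 54.10 K.
The reversible limit is COP_HP = T_H/ΔT = 6.380, so W_min = Q_H/COP = Q_H·ΔT/T_H.
W_min = 12400 × 54.10/345.15 = 1944 MJ.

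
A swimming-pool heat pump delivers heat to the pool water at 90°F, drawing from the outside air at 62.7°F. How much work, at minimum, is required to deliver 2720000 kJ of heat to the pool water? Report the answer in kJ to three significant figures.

135000 kJ

In absolute terms T_C = 290.21 K and T_H = 305.37 K, so ΔT = 15.17 K.
The reversible limit is COP_HP = T_H/ΔT = 20.13, so W_min = Q_H/COP = Q_H·ΔT/T_H.
W_min = 2720000 × 15.17/305.37 = 135100 kJ.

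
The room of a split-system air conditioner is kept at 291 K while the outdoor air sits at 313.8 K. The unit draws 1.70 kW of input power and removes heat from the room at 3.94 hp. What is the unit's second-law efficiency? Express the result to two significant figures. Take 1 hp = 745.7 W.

0.14

Converting, Q̇_C = 3.940 hp = 2.938 kW, so COP_actual = Q̇_C/Ẇ = 2.938/1.700 = 1.728.
The reservoir spacing is ΔT = 313.8 − 291 = 22.80 K.
COP_Carnot = T_C/ΔT = 291.00/22.80 = 12.76.
η_II = COP_actual/COP_Carnot = 1.728/12.76 = 0.1354.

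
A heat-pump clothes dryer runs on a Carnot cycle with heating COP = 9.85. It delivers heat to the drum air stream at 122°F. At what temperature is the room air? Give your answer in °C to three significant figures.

17.2 °C

COP_HP = T_H/(T_H − T_C) gives T_H − T_C = T_H/COP.
With T_H = 323.15 K, T_C = 323.15 × (1 − 1/9.85) = 290.34 K.
Converting, 290.34 K = 17.19°C.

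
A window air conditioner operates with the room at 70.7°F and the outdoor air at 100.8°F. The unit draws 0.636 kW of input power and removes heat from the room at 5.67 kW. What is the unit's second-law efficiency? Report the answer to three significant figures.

0.506

COP_actual = Q̇_C/Ẇ = 5.670/0.6360 = 8.915.
In absolute terms T_C = 294.65 K and T_H = 311.37 K, so ΔT = 16.72 K.
COP_Carnot = T_C/ΔT = 294.65/16.72 = 17.62.
η_II = COP_actual/COP_Carnot = 8.915/17.62 = 0.5060.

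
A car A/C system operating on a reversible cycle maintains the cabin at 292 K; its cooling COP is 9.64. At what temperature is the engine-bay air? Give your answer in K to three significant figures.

322 K

COP_R = T_C/(T_H − T_C) gives T_H − T_C = T_C/COP.
With T_C = 292.00 K, T_H = 292.00 × (1 + 1/9.64) = 322.29 K.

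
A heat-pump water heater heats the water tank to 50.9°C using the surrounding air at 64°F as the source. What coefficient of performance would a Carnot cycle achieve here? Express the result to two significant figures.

9.8

In absolute terms T_C = 290.93 K and T_H = 324.05 K, so ΔT = 33.12 K.
For a reversible cycle, COP_Carnot = T_H/ΔT = 324.05/33.12 = 9.783.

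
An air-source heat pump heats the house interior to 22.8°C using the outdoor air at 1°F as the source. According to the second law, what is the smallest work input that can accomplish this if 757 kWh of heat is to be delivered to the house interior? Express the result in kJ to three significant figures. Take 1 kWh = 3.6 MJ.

369000 kJ

In absolute terms T_C = 255.93 K and T_H = 295.95 K, so ΔT = 40.02 K.
The reversible limit is COP_HP = T_H/ΔT = 7.395, so W_min = Q_H/COP = Q_H·ΔT/T_H.
W_min = 757.0 × 40.02/295.95 = 102.4 kWh = 368500 kJ.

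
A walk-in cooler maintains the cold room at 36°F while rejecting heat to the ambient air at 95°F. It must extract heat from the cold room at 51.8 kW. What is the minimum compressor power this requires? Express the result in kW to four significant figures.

6.166 kW

In absolute terms T_C = 275.37 K and T_H = 308.15 K, so ΔT = 32.78 K.
COP_Carnot = T_C/ΔT = 275.37/32.78 = 8.401.
Ẇ_min = Q̇/COP_Carnot = 51.80/8.401 = 6.166 kW.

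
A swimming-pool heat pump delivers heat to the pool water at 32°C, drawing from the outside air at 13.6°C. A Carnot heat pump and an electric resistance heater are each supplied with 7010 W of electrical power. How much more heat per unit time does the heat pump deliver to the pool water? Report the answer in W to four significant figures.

In absolute terms T_C = 286.75 K and T_H = 305.15 K, so ΔT = 18.40 K.
COP_Carnot = T_H/ΔT = 305.15/18.40 = 16.58.
The heat pump delivers Q̇_H = COP × Ẇ = 116300 W; the resistance heater delivers Ẇ = 7010 W.
Extra = (COP − 1)·Ẇ = 109200 W.

109200 W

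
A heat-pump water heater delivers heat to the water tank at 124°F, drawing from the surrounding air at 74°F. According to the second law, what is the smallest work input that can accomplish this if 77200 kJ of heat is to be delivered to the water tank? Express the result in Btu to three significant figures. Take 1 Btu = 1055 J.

6270 Btu

In absolute terms T_C = 296.48 K and T_H = 324.26 K, so ΔT = 27.78 K.
The reversible limit is COP_HP = T_H/ΔT = 11.67, so W_min = Q_H/COP = Q_H·ΔT/T_H.
W_min = 77200 × 27.78/324.26 = 6613 kJ = 6269 Btu.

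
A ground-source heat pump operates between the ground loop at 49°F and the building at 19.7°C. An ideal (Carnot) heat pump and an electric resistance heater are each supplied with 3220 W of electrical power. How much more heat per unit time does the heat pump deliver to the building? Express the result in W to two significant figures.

In absolute terms T_C = 282.59 K and T_H = 292.85 K, so ΔT = 10.26 K.
COP_Carnot = T_H/ΔT = 292.85/10.26 = 28.56.
The heat pump delivers Q̇_H = COP × Ẇ = 91950 W; the resistance heater delivers Ẇ = 3220 W.
Extra = (COP − 1)·Ẇ = 88730 W.

89000 W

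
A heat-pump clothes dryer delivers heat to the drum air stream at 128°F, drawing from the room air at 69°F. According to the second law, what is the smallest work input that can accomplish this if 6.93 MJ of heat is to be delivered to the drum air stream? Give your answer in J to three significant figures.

696000 J

In absolute terms T_C = 293.71 K and T_H = 326.48 K, so ΔT = 32.78 K.
The reversible limit is COP_HP = T_H/ΔT = 9.961, so W_min = Q_H/COP = Q_H·ΔT/T_H.
W_min = 6.930 × 32.78/326.48 = 0.6957 MJ = 695700 J.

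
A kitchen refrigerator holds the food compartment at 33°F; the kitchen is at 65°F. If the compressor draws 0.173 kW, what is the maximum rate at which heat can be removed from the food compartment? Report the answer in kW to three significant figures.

In absolute terms T_C = 273.71 K and T_H = 291.48 K, so ΔT = 17.78 K.
COP_Carnot = T_C/ΔT = 273.71/17.78 = 15.40.
Q̇_max = COP_Carnot × Ẇ = 15.40 × 0.1730 kW = 2.663 kW.

2.66 kW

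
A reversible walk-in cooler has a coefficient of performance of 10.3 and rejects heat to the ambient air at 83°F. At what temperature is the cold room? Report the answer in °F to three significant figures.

For a Carnot refrigerator COP_R = T_C/(T_H − T_C), so T_C = COP·T_H/(1 + COP).
With T_H = 301.48 K, T_C = 10.3 × 301.48/11.30 = 274.80 K.
Converting, 274.80 K = 34.98°F.

35.0 °F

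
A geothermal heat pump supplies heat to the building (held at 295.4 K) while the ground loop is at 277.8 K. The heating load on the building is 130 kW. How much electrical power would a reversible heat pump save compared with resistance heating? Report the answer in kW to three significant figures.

122 kW

The reservoir spacing is ΔT = 295.4 − 277.8 = 17.60 K.
COP_Carnot = T_H/ΔT = 295.40/17.60 = 16.78.
Resistance heating needs Ẇ_res = Q̇_H = 130.0 kW; the reversible heat pump needs only Ẇ_hp = Q̇_H/COP = 7.745 kW.
Saving = 130.0 − 7.745 = 122.3 kW.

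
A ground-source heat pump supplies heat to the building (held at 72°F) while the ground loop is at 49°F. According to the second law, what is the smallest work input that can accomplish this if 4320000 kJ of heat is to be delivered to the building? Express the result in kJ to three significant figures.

187000 kJ

In absolute terms T_C = 282.59 K and T_H = 295.37 K, so ΔT = 12.78 K.
The reversible limit is COP_HP = T_H/ΔT = 23.12, so W_min = Q_H/COP = Q_H·ΔT/T_H.
W_min = 4320000 × 12.78/295.37 = 186900 kJ.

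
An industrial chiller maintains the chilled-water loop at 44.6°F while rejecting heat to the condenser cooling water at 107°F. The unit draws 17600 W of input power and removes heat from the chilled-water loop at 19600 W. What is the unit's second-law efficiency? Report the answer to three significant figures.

0.138

COP_actual = Q̇_C/Ẇ = 19600/17600 = 1.114.
In absolute terms T_C = 280.15 K and T_H = 314.82 K, so ΔT = 34.67 K.
COP_Carnot = T_C/ΔT = 280.15/34.67 = 8.081.
η_II = COP_actual/COP_Carnot = 1.114/8.081 = 0.1378.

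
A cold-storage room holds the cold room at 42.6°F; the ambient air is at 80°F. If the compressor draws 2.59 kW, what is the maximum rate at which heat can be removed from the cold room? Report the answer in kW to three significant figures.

In absolute terms T_C = 279.04 K and T_H = 299.82 K, so ΔT = 20.78 K.
COP_Carnot = T_C/ΔT = 279.04/20.78 = 13.43.
Q̇_max = COP_Carnot × Ẇ = 13.43 × 2.590 kW = 34.78 kW.

34.8 kW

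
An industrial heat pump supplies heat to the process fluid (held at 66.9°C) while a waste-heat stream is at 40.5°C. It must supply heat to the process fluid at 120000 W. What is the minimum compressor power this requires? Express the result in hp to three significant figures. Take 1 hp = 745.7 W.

12.5 hp

In absolute terms T_C = 313.65 K and T_H = 340.05 K, so ΔT = 26.40 K.
COP_Carnot = T_H/ΔT = 340.05/26.40 = 12.88.
Ẇ_min = Q̇/COP_Carnot = 120000/12.88 = 9316 W = 12.49 hp.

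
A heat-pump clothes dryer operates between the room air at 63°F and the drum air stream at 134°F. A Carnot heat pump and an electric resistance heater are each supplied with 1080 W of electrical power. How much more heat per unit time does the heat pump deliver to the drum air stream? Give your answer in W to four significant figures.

In absolute terms T_C = 290.37 K and T_H = 329.82 K, so ΔT = 39.44 K.
COP_Carnot = T_H/ΔT = 329.82/39.44 = 8.362.
The heat pump delivers Q̇_H = COP × Ẇ = 9030 W; the resistance heater delivers Ẇ = 1080 W.
Extra = (COP − 1)·Ẇ = 7950 W.

7950 W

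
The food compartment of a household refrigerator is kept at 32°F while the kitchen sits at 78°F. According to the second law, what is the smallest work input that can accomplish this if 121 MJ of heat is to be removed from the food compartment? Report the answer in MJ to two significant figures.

11 MJ

In absolute terms T_C = 273.15 K and T_H = 298.71 K, so ΔT = 25.56 K.
The reversible limit is COP_R = T_C/ΔT = 10.69, so W_min = Q_C/COP = Q_C·ΔT/T_C.
W_min = 121.0 × 25.56/273.15 = 11.32 MJ.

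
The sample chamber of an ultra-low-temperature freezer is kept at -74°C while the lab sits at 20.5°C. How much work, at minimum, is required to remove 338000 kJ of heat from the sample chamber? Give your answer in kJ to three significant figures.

160000 kJ

In absolute terms T_C = 199.15 K and T_H = 293.65 K, so ΔT = 94.50 K.
The reversible limit is COP_R = T_C/ΔT = 2.107, so W_min = Q_C/COP = Q_C·ΔT/T_C.
W_min = 338000 × 94.50/199.15 = 160400 kJ.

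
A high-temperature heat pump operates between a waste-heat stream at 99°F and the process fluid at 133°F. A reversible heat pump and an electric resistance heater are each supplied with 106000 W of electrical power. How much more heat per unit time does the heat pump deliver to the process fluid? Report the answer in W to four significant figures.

1742000 W

In absolute terms T_C = 310.37 K and T_H = 329.26 K, so ΔT = 18.89 K.
COP_Carnot = T_H/ΔT = 329.26/18.89 = 17.43.
The heat pump delivers Q̇_H = COP × Ẇ = 1848000 W; the resistance heater delivers Ẇ = 106000 W.
Extra = (COP − 1)·Ẇ = 1742000 W.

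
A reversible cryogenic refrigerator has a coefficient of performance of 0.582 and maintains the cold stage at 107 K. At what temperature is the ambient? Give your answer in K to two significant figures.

290 K

COP_R = T_C/(T_H − T_C) gives T_H − T_C = T_C/COP.
With T_C = 107.00 K, T_H = 107.00 × (1 + 1/0.582) = 290.85 K.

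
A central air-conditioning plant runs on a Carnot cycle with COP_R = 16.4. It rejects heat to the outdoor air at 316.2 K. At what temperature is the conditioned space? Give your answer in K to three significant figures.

298 K

For a Carnot refrigerator COP_R = T_C/(T_H − T_C), so T_C = COP·T_H/(1 + COP).
With T_H = 316.20 K, T_C = 16.4 × 316.20/17.40 = 298.03 K.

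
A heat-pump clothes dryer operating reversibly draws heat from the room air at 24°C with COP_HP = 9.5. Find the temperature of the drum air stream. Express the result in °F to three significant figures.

COP_HP = T_H/(T_H − T_C) rearranges to T_H = COP·T_C/(COP − 1).
With T_C = 297.15 K, T_H = 9.5 × 297.15/8.500 = 332.11 K.
Converting, 332.11 K = 138.13°F.

138 °F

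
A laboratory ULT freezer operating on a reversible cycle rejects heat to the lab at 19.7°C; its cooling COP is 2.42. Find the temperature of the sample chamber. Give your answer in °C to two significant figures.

For a Carnot refrigerator COP_R = T_C/(T_H − T_C), so T_C = COP·T_H/(1 + COP).
With T_H = 292.85 K, T_C = 2.42 × 292.85/3.420 = 207.22 K.
Converting, 207.22 K = -65.93°C.

-66 °C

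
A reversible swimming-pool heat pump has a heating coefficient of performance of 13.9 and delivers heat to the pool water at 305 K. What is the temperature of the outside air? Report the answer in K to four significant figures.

283.1 K

COP_HP = T_H/(T_H − T_C) gives T_H − T_C = T_H/COP.
With T_H = 305.00 K, T_C = 305.00 × (1 − 1/13.9) = 283.06 K.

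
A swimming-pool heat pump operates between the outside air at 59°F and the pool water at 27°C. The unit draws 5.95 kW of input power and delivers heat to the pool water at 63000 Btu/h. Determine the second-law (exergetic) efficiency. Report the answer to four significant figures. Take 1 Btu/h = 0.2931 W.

0.1241

Converting, Q̇_H = 63000 Btu/h = 18.47 kW, so COP_actual = Q̇_H/Ẇ = 18.47/5.950 = 3.103.
In absolute terms T_C = 288.15 K and T_H = 300.15 K, so ΔT = 12.00 K.
COP_Carnot = T_H/ΔT = 300.15/12.00 = 25.01.
η_II = COP_actual/COP_Carnot = 3.103/25.01 = 0.1241.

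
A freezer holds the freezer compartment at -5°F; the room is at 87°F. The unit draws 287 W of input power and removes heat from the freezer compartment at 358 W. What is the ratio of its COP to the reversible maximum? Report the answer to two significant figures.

COP_actual = Q̇_C/Ẇ = 358.0/287.0 = 1.247.
In absolute terms T_C = 252.59 K and T_H = 303.71 K, so ΔT = 51.11 K.
COP_Carnot = T_C/ΔT = 252.59/51.11 = 4.942.
η_II = COP_actual/COP_Carnot = 1.247/4.942 = 0.2524.

0.25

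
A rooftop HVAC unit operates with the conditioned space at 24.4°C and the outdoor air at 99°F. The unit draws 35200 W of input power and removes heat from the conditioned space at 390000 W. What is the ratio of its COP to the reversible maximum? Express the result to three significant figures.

0.477

COP_actual = Q̇_C/Ẇ = 390000/35200 = 11.08.
In absolute terms T_C = 297.55 K and T_H = 310.37 K, so ΔT = 12.82 K.
COP_Carnot = T_C/ΔT = 297.55/12.82 = 23.21.
η_II = COP_actual/COP_Carnot = 11.08/23.21 = 0.4774.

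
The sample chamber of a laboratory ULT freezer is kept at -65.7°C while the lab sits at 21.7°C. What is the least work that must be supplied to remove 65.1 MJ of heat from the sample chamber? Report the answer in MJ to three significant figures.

27.4 MJ

In absolute terms T_C = 207.45 K and T_H = 294.85 K, so ΔT = 87.40 K.
The reversible limit is COP_R = T_C/ΔT = 2.374, so W_min = Q_C/COP = Q_C·ΔT/T_C.
W_min = 65.10 × 87.40/207.45 = 27.43 MJ.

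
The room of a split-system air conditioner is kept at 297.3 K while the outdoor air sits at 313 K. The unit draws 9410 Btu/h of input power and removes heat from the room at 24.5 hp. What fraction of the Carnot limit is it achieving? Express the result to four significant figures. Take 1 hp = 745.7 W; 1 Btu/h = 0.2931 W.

0.3498

Converting, Q̇_C = 24.50 hp = 62330 Btu/h, so COP_actual = Q̇_C/Ẇ = 62330/9410 = 6.624.
The reservoir spacing is ΔT = 313 − 297.3 = 15.70 K.
COP_Carnot = T_C/ΔT = 297.30/15.70 = 18.94.
η_II = COP_actual/COP_Carnot = 6.624/18.94 = 0.3498.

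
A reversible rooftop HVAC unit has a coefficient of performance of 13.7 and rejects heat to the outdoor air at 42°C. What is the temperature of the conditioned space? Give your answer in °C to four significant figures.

For a Carnot refrigerator COP_R = T_C/(T_H − T_C), so T_C = COP·T_H/(1 + COP).
With T_H = 315.15 K, T_C = 13.7 × 315.15/14.70 = 293.71 K.
Converting, 293.71 K = 20.56°C.

20.56 °C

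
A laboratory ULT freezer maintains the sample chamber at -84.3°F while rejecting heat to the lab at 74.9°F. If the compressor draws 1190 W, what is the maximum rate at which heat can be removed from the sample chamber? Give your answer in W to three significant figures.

In absolute terms T_C = 208.54 K and T_H = 296.98 K, so ΔT = 88.44 K.
COP_Carnot = T_C/ΔT = 208.54/88.44 = 2.358.
Q̇_max = COP_Carnot × Ẇ = 2.358 × 1190 W = 2806 W.

2810 W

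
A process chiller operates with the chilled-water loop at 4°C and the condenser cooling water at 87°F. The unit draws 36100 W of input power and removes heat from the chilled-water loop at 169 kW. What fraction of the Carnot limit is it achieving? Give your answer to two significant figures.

Converting, Q̇_C = 169.0 kW = 169000 W, so COP_actual = Q̇_C/Ẇ = 169000/36100 = 4.681.
In absolute terms T_C = 277.15 K and T_H = 303.71 K, so ΔT = 26.56 K.
COP_Carnot = T_C/ΔT = 277.15/26.56 = 10.44.
η_II = COP_actual/COP_Carnot = 4.681/10.44 = 0.4486.

0.45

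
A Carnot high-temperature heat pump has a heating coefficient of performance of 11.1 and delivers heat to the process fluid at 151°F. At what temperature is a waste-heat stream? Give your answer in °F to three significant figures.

96.0 °F

COP_HP = T_H/(T_H − T_C) gives T_H − T_C = T_H/COP.
With T_H = 339.26 K, T_C = 339.26 × (1 − 1/11.1) = 308.70 K.
Converting, 308.70 K = 95.98°F.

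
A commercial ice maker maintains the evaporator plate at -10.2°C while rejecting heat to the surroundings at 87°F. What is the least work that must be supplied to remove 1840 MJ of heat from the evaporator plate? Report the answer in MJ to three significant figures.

In absolute terms T_C = 262.95 K and T_H = 303.71 K, so ΔT = 40.76 K.
The reversible limit is COP_R = T_C/ΔT = 6.452, so W_min = Q_C/COP = Q_C·ΔT/T_C.
W_min = 1840 × 40.76/262.95 = 285.2 MJ.

285 MJ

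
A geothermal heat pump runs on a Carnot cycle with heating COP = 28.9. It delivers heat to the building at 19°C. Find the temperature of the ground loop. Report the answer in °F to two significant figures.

COP_HP = T_H/(T_H − T_C) gives T_H − T_C = T_H/COP.
With T_H = 292.15 K, T_C = 292.15 × (1 − 1/28.9) = 282.04 K.
Converting, 282.04 K = 48.00°F.

48 °F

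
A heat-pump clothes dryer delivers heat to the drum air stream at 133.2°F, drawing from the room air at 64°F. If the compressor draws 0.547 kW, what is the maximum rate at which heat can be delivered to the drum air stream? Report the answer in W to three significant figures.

4690 W

In absolute terms T_C = 290.93 K and T_H = 329.37 K, so ΔT = 38.44 K.
COP_Carnot = T_H/ΔT = 329.37/38.44 = 8.567.
Q̇_max = COP_Carnot × Ẇ = 8.567 × 0.5470 kW = 4.686 kW = 4686 W.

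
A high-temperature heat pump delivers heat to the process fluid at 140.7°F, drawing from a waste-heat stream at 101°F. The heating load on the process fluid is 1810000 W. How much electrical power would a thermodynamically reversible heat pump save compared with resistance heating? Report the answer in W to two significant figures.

1700000 W

In absolute terms T_C = 311.48 K and T_H = 333.54 K, so ΔT = 22.06 K.
COP_Carnot = T_H/ΔT = 333.54/22.06 = 15.12.
Resistance heating needs Ẇ_res = Q̇_H = 1810000 W; the reversible heat pump needs only Ẇ_hp = Q̇_H/COP = 119700 W.
Saving = 1810000 − 119700 = 1690000 W.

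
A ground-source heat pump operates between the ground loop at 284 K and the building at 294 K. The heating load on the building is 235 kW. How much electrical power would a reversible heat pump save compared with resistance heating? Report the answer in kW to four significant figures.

The reservoir spacing is ΔT = 294 − 284 = 10.00 K.
COP_Carnot = T_H/ΔT = 294.00/10.00 = 29.40.
Resistance heating needs Ẇ_res = Q̇_H = 235.0 kW; the reversible heat pump needs only Ẇ_hp = Q̇_H/COP = 7.993 kW.
Saving = 235.0 − 7.993 = 227.0 kW.

227.0 kW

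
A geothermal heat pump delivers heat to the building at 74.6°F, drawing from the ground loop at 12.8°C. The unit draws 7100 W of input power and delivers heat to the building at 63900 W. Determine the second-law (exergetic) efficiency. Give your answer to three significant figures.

COP_actual = Q̇_H/Ẇ = 63900/7100 = 9.000.
In absolute terms T_C = 285.95 K and T_H = 296.82 K, so ΔT = 10.87 K.
COP_Carnot = T_H/ΔT = 296.82/10.87 = 27.31.
η_II = COP_actual/COP_Carnot = 9.000/27.31 = 0.3295.

0.329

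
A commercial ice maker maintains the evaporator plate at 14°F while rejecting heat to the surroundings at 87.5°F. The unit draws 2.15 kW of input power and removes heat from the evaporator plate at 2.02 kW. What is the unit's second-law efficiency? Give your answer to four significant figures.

COP_actual = Q̇_C/Ẇ = 2.020/2.150 = 0.9395.
In absolute terms T_C = 263.15 K and T_H = 303.98 K, so ΔT = 40.83 K.
COP_Carnot = T_C/ΔT = 263.15/40.83 = 6.444.
η_II = COP_actual/COP_Carnot = 0.9395/6.444 = 0.1458.

0.1458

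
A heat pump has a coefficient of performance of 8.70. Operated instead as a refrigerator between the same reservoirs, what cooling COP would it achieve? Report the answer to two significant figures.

7.7

Since Q_H = Q_C + W for any cycle, COP_R = Q_C/W = Q_H/W − 1.
COP_R = 8.70 − 1 = 7.70.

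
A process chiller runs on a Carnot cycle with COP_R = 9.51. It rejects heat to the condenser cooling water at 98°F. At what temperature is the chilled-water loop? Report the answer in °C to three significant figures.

7.19 °C

For a Carnot refrigerator COP_R = T_C/(T_H − T_C), so T_C = COP·T_H/(1 + COP).
With T_H = 309.82 K, T_C = 9.51 × 309.82/10.51 = 280.34 K.
Converting, 280.34 K = 7.19°C.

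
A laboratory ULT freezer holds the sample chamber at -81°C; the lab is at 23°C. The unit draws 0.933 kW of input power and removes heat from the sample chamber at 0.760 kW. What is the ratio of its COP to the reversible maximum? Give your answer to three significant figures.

0.441

COP_actual = Q̇_C/Ẇ = 0.7600/0.9330 = 0.8146.
In absolute terms T_C = 192.15 K and T_H = 296.15 K, so ΔT = 104.0 K.
COP_Carnot = T_C/ΔT = 192.15/104.0 = 1.848.
η_II = COP_actual/COP_Carnot = 0.8146/1.848 = 0.4409.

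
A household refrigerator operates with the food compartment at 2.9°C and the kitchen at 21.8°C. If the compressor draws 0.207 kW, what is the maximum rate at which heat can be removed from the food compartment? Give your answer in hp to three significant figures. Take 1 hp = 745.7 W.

4.05 hp

In absolute terms T_C = 276.05 K and T_H = 294.95 K, so ΔT = 18.90 K.
COP_Carnot = T_C/ΔT = 276.05/18.90 = 14.61.
Q̇_max = COP_Carnot × Ẇ = 14.61 × 0.2070 kW = 3.023 kW = 4.054 hp.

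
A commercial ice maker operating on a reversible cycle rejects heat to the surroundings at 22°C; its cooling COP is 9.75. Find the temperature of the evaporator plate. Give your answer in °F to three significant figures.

For a Carnot refrigerator COP_R = T_C/(T_H − T_C), so T_C = COP·T_H/(1 + COP).
With T_H = 295.15 K, T_C = 9.75 × 295.15/10.75 = 267.69 K.
Converting, 267.69 K = 22.18°F.

22.2 °F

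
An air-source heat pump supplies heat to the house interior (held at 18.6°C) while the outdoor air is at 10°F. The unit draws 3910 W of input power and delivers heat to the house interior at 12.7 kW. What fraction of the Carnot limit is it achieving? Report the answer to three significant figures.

0.343

Converting, Q̇_H = 12.70 kW = 12700 W, so COP_actual = Q̇_H/Ẇ = 12700/3910 = 3.248.
In absolute terms T_C = 260.93 K and T_H = 291.75 K, so ΔT = 30.82 K.
COP_Carnot = T_H/ΔT = 291.75/30.82 = 9.466.
η_II = COP_actual/COP_Carnot = 3.248/9.466 = 0.3431.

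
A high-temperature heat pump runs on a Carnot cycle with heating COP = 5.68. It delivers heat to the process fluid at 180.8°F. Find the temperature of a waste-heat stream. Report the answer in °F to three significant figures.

68.0 °F

COP_HP = T_H/(T_H − T_C) gives T_H − T_C = T_H/COP.
With T_H = 355.82 K, T_C = 355.82 × (1 − 1/5.68) = 293.17 K.
Converting, 293.17 K = 68.04°F.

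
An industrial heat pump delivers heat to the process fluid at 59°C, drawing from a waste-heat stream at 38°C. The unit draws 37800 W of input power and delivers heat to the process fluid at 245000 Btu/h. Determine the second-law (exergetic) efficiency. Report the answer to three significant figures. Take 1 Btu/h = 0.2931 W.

0.120

Converting, Q̇_H = 245000 Btu/h = 71810 W, so COP_actual = Q̇_H/Ẇ = 71810/37800 = 1.900.
In absolute terms T_C = 311.15 K and T_H = 332.15 K, so ΔT = 21.00 K.
COP_Carnot = T_H/ΔT = 332.15/21.00 = 15.82.
η_II = COP_actual/COP_Carnot = 1.900/15.82 = 0.1201.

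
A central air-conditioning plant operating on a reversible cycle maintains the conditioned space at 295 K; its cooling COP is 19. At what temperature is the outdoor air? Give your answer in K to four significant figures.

310.5 K

COP_R = T_C/(T_H − T_C) gives T_H − T_C = T_C/COP.
With T_C = 295.00 K, T_H = 295.00 × (1 + 1/19) = 310.53 K.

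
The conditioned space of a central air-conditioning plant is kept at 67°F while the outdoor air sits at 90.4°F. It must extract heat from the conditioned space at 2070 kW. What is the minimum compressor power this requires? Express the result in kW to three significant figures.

In absolute terms T_C = 292.59 K and T_H = 305.59 K, so ΔT = 13.00 K.
COP_Carnot = T_C/ΔT = 292.59/13.00 = 22.51.
Ẇ_min = Q̇/COP_Carnot = 2070/22.51 = 91.97 kW.

92.0 kW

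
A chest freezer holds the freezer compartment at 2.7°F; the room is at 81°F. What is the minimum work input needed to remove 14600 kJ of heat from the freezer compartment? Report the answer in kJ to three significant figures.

2470 kJ

In absolute terms T_C = 256.87 K and T_H = 300.37 K, so ΔT = 43.50 K.
The reversible limit is COP_R = T_C/ΔT = 5.905, so W_min = Q_C/COP = Q_C·ΔT/T_C.
W_min = 14600 × 43.50/256.87 = 2472 kJ.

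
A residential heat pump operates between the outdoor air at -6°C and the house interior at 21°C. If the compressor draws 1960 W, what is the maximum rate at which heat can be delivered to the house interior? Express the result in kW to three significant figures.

21.4 kW

In absolute terms T_C = 267.15 K and T_H = 294.15 K, so ΔT = 27.00 K.
COP_Carnot = T_H/ΔT = 294.15/27.00 = 10.89.
Q̇_max = COP_Carnot × Ẇ = 10.89 × 1960 W = 21350 W = 21.35 kW.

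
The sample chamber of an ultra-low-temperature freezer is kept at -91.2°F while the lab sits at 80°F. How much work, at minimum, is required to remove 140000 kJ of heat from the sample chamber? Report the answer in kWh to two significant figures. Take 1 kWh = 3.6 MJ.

18 kWh

In absolute terms T_C = 204.71 K and T_H = 299.82 K, so ΔT = 95.11 K.
The reversible limit is COP_R = T_C/ΔT = 2.152, so W_min = Q_C/COP = Q_C·ΔT/T_C.
W_min = 140000 × 95.11/204.71 = 65050 kJ = 18.07 kWh.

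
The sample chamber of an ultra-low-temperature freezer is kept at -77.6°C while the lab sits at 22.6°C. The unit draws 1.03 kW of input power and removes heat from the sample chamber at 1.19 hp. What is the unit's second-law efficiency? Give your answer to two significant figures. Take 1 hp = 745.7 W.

Converting, Q̇_C = 1.190 hp = 0.8874 kW, so COP_actual = Q̇_C/Ẇ = 0.8874/1.030 = 0.8615.
In absolute terms T_C = 195.55 K and T_H = 295.75 K, so ΔT = 100.2 K.
COP_Carnot = T_C/ΔT = 195.55/100.2 = 1.952.
η_II = COP_actual/COP_Carnot = 0.8615/1.952 = 0.4415.

0.44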